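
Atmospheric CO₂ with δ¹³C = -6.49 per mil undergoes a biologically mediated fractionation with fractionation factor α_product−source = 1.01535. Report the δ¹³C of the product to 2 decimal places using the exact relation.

δ_product = (δ_source + 1000)·α − 1000
δ_product = (-6.49 + 1000) × 1.01535 − 1000
δ_product = 1008.760 − 1000 = 8.760 per mil

8.76 per mil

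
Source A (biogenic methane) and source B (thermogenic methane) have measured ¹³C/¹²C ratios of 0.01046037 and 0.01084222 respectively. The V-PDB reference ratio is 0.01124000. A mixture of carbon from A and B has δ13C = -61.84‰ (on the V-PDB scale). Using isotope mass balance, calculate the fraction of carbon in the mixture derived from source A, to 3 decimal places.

0.779

δ_A = (0.01046037/0.01124000 − 1)×1000 = (0.930638 − 1)×1000 = -69.362‰
δ_B = (0.01084222/0.01124000 − 1)×1000 = (0.964610 − 1)×1000 = -35.390‰
f_A = (δ_mix − δ_B)/(δ_A − δ_B) = (-61.84 − (-35.390))/(-69.362 − (-35.390))
f_A = -26.450 / -33.972 = 0.7786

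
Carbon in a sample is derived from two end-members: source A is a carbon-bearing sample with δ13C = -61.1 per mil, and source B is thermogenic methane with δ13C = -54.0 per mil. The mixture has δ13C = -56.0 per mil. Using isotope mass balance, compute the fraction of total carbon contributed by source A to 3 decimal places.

0.282

δ_mix = f_A·δ_A + (1 − f_A)·δ_B  ⇒  f_A = (δ_mix − δ_B)/(δ_A − δ_B)
f_A = (-56.0 − (-54.0)) / (-61.1 − (-54.0))
f_A = -2.0 / -7.1 = 0.2817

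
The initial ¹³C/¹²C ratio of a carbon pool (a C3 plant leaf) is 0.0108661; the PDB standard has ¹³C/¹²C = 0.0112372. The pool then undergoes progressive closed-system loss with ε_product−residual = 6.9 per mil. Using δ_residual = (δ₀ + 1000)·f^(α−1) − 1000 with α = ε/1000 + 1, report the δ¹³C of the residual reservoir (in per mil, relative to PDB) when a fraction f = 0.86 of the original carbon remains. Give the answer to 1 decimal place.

-34.0 per mil

δ₀ = (0.0108661/0.0112372 − 1)×1000 = (0.966976 − 1)×1000 = -33.024 per mil
α − 1 = ε/1000 = 0.0069
f^(α−1) = 0.86^(0.0069) = 0.998960
δ_res = (-33.024 + 1000) × 0.998960 − 1000 = 965.970 − 1000 = -34.03 per mil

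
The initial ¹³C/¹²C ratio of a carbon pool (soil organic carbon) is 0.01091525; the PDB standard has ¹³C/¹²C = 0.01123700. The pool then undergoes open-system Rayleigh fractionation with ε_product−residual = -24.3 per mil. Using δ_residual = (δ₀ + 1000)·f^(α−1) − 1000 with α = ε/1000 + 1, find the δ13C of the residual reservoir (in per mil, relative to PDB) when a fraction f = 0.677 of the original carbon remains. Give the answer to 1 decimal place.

-19.4 per mil

δ₀ = (0.01091525/0.01123700 − 1)×1000 = (0.971367 − 1)×1000 = -28.633 per mil
α − 1 = ε/1000 = -0.0243
f^(α−1) = 0.677^(-0.0243) = 1.009524
δ_res = (-28.633 + 1000) × 1.009524 − 1000 = 980.618 − 1000 = -19.38 per mil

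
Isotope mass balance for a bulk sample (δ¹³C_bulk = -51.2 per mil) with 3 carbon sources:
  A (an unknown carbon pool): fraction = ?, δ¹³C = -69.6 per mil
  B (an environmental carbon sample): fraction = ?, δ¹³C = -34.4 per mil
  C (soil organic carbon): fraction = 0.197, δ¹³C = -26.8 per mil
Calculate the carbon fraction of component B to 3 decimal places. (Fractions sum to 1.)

Let f_B and f_A be the unknown fractions; fractions sum to 1 so f_B + f_A = 0.803.
Mass balance: Σ fᵢ·δᵢ = δ_bulk ⇒ f_B·(-34.4) + f_A·(-69.6) = -51.2 − (-5.280) = -45.920
Substitute f_A = 0.803 − f_B:
f_B·(-34.4 − -69.6) = -45.920 − 0.803×(-69.6) = 9.968
f_B = 9.968 / 35.2 = 0.2832

0.283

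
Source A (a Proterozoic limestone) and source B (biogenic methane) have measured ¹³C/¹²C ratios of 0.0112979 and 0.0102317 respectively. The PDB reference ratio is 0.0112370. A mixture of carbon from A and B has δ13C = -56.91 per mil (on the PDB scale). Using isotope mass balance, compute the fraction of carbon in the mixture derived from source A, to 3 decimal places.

δ_A = (0.0112979/0.0112370 − 1)×1000 = (1.005420 − 1)×1000 = 5.420 per mil
δ_B = (0.0102317/0.0112370 − 1)×1000 = (0.910537 − 1)×1000 = -89.463 per mil
f_A = (δ_mix − δ_B)/(δ_A − δ_B) = (-56.91 − (-89.463))/(5.420 − (-89.463))
f_A = 32.553 / 94.883 = 0.3431

0.343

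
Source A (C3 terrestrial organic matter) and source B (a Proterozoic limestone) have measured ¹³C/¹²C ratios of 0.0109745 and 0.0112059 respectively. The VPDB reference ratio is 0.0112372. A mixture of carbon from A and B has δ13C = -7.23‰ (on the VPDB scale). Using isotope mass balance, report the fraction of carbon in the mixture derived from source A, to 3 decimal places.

0.216

δ_A = (0.0109745/0.0112372 − 1)×1000 = (0.976622 − 1)×1000 = -23.378‰
δ_B = (0.0112059/0.0112372 − 1)×1000 = (0.997215 − 1)×1000 = -2.785‰
f_A = (δ_mix − δ_B)/(δ_A − δ_B) = (-7.23 − (-2.785))/(-23.378 − (-2.785))
f_A = -4.445 / -20.592 = 0.2158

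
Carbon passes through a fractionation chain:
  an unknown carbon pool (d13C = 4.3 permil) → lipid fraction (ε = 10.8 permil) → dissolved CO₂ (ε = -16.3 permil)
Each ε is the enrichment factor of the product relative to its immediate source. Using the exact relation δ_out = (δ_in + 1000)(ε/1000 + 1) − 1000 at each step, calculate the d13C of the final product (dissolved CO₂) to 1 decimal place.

-1.4 permil

step 1: δ = (4.30 + 1000)·(10.8/1000 + 1) − 1000 = 15.15 permil
step 2: δ = (15.15 + 1000)·(-16.3/1000 + 1) − 1000 = -1.40 permil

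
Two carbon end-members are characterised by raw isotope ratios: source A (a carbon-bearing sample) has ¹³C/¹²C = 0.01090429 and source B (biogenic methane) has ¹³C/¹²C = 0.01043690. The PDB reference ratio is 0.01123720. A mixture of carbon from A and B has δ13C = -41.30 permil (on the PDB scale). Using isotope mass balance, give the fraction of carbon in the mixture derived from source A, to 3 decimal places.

0.719

δ_A = (0.01090429/0.01123720 − 1)×1000 = (0.970374 − 1)×1000 = -29.626 permil
δ_B = (0.01043690/0.01123720 − 1)×1000 = (0.928781 − 1)×1000 = -71.219 permil
f_A = (δ_mix − δ_B)/(δ_A − δ_B) = (-41.30 − (-71.219))/(-29.626 − (-71.219))
f_A = 29.919 / 41.593 = 0.7193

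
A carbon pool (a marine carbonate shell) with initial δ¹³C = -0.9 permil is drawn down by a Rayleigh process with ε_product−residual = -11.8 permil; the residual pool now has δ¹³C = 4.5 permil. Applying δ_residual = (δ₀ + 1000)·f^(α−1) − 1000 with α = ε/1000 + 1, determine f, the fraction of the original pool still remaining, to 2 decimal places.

0.63

α − 1 = ε/1000 = -0.0118
(δ_res + 1000)/(δ₀ + 1000) = (4.5 + 1000)/(-0.9 + 1000) = 1004.5/999.1 = 1.005405
f = 1.005405^(1/-0.0118) = exp(ln(1.005405)/-0.0118) = exp(0.00539/-0.0118)
f = exp(-0.4568) = 0.6333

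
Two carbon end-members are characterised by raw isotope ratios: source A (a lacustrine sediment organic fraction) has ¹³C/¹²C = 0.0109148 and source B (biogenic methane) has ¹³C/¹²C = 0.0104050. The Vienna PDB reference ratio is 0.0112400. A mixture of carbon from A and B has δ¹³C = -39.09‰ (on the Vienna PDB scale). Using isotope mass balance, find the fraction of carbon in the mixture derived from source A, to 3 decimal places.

δ_A = (0.0109148/0.0112400 − 1)×1000 = (0.971068 − 1)×1000 = -28.932‰
δ_B = (0.0104050/0.0112400 − 1)×1000 = (0.925712 − 1)×1000 = -74.288‰
f_A = (δ_mix − δ_B)/(δ_A − δ_B) = (-39.09 − (-74.288))/(-28.932 − (-74.288))
f_A = 35.198 / 45.356 = 0.7760

0.776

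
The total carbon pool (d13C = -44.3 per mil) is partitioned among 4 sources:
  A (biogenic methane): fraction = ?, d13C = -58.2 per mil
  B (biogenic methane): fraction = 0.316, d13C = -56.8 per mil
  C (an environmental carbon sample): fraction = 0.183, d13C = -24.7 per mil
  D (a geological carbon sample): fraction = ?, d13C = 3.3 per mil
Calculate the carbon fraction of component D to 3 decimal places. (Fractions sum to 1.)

0.119

Let f_D and f_A be the unknown fractions; fractions sum to 1 so f_D + f_A = 0.501.
Mass balance: Σ fᵢ·δᵢ = δ_bulk ⇒ f_D·(3.3) + f_A·(-58.2) = -44.3 − (-22.469) = -21.831
Substitute f_A = 0.501 − f_D:
f_D·(3.3 − -58.2) = -21.831 − 0.501×(-58.2) = 7.327
f_D = 7.327 / 61.5 = 0.1191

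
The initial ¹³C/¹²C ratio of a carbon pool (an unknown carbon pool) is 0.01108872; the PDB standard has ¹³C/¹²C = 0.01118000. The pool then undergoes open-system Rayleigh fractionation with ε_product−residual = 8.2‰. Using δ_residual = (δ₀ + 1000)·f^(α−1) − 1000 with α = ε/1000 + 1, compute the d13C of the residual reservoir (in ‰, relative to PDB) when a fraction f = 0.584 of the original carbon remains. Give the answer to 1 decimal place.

δ₀ = (0.01108872/0.01118000 − 1)×1000 = (0.991835 − 1)×1000 = -8.165‰
α − 1 = ε/1000 = 0.0082
f^(α−1) = 0.584^(0.0082) = 0.995599
δ_res = (-8.165 + 1000) × 0.995599 − 1000 = 987.471 − 1000 = -12.53‰

-12.5‰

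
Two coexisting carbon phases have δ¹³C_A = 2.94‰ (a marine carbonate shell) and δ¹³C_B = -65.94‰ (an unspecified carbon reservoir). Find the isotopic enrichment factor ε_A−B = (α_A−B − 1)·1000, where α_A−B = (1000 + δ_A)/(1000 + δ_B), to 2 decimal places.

α_A−B = (1000 + 2.94) / (1000 + -65.94) = 1002.94 / 934.06 = 1.073743
ε_A−B = (1.073743 − 1) × 1000 = 73.743‰
(The approximation ε ≈ δ_A − δ_B would give 68.88‰.)

73.74‰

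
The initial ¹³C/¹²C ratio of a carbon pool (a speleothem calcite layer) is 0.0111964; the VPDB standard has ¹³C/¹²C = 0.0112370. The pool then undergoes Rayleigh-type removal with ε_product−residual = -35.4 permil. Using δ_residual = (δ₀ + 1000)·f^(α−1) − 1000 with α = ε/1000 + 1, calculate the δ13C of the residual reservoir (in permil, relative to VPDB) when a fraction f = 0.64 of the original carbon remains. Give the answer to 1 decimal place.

δ₀ = (0.0111964/0.0112370 − 1)×1000 = (0.996387 − 1)×1000 = -3.613 permil
α − 1 = ε/1000 = -0.0354
f^(α−1) = 0.64^(-0.0354) = 1.015924
δ_res = (-3.613 + 1000) × 1.015924 − 1000 = 1012.253 − 1000 = 12.25 permil

12.3 permil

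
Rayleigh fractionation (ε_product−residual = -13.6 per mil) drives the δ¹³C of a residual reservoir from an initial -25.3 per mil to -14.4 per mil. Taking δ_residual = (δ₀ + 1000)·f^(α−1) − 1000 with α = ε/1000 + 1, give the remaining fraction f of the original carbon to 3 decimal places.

0.441

α − 1 = ε/1000 = -0.0136
(δ_res + 1000)/(δ₀ + 1000) = (-14.4 + 1000)/(-25.3 + 1000) = 985.6/974.7 = 1.011183
f = 1.011183^(1/-0.0136) = exp(ln(1.011183)/-0.0136) = exp(0.01112/-0.0136)
f = exp(-0.8177) = 0.4414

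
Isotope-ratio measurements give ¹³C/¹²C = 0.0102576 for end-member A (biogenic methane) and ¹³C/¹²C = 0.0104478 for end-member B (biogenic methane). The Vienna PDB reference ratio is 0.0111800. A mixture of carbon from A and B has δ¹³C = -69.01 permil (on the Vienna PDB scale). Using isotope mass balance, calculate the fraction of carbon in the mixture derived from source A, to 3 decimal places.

δ_A = (0.0102576/0.0111800 − 1)×1000 = (0.917496 − 1)×1000 = -82.504 permil
δ_B = (0.0104478/0.0111800 − 1)×1000 = (0.934508 − 1)×1000 = -65.492 permil
f_A = (δ_mix − δ_B)/(δ_A − δ_B) = (-69.01 − (-65.492))/(-82.504 − (-65.492))
f_A = -3.518 / -17.013 = 0.2068

0.207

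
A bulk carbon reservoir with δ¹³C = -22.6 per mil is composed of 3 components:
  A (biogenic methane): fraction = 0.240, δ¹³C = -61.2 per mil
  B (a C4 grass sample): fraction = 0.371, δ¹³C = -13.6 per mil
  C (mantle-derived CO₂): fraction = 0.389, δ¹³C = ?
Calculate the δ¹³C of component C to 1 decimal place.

-7.4 per mil

Isotope mass balance: δ_bulk = Σ fᵢ·δᵢ.
-22.6 = 0.240×(-61.2) + 0.371×(-13.6) + 0.389×δ_C
0.389·δ_C = -22.6 − (-19.734) = -2.866
δ_C = -2.866 / 0.389 = -7.37 per mil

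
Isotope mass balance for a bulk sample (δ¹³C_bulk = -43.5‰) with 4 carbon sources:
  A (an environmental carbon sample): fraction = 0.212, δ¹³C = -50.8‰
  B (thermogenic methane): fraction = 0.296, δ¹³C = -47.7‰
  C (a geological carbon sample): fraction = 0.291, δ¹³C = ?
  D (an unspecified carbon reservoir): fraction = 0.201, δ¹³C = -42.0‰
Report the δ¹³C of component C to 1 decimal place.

Isotope mass balance: δ_bulk = Σ fᵢ·δᵢ.
-43.5 = 0.212×(-50.8) + 0.296×(-47.7) + 0.291×δ_C + 0.201×(-42.0)
0.291·δ_C = -43.5 − (-33.331) = -10.169
δ_C = -10.169 / 0.291 = -34.95‰

-34.9‰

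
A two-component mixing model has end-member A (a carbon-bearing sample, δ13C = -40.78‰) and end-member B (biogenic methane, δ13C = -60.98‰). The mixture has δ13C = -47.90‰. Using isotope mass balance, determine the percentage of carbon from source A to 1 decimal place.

δ_mix = f_A·δ_A + (1 − f_A)·δ_B  ⇒  f_A = (δ_mix − δ_B)/(δ_A − δ_B)
f_A = (-47.90 − (-60.98)) / (-40.78 − (-60.98))
f_A = 13.08 / 20.20 = 0.6475

64.8%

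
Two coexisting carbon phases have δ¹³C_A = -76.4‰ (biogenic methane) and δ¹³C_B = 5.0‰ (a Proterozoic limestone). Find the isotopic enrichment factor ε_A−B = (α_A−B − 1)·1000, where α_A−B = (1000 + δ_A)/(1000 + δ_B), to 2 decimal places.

α_A−B = (1000 + -76.4) / (1000 + 5.0) = 923.6 / 1005.0 = 0.919005
ε_A−B = (0.919005 − 1) × 1000 = -80.995‰
(The approximation ε ≈ δ_A − δ_B would give -81.4‰.)

-81.00‰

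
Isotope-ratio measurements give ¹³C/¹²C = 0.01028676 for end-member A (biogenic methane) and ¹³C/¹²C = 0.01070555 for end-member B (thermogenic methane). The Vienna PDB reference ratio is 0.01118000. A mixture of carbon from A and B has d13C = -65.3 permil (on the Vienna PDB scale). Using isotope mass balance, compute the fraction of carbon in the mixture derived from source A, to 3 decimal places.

0.610

δ_A = (0.01028676/0.01118000 − 1)×1000 = (0.920104 − 1)×1000 = -79.896 permil
δ_B = (0.01070555/0.01118000 − 1)×1000 = (0.957563 − 1)×1000 = -42.437 permil
f_A = (δ_mix − δ_B)/(δ_A − δ_B) = (-65.3 − (-42.437))/(-79.896 − (-42.437))
f_A = -22.863 / -37.459 = 0.6103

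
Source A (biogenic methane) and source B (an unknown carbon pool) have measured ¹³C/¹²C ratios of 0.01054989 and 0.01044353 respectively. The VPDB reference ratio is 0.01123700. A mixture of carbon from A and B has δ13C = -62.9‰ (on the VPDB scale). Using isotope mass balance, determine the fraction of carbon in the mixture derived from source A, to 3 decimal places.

0.815

δ_A = (0.01054989/0.01123700 − 1)×1000 = (0.938853 − 1)×1000 = -61.147‰
δ_B = (0.01044353/0.01123700 − 1)×1000 = (0.929388 − 1)×1000 = -70.612‰
f_A = (δ_mix − δ_B)/(δ_A − δ_B) = (-62.9 − (-70.612))/(-61.147 − (-70.612))
f_A = 7.712 / 9.465 = 0.8148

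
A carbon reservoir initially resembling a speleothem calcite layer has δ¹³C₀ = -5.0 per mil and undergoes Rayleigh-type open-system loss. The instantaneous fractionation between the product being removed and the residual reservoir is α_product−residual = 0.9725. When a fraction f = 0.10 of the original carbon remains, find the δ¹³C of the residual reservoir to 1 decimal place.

60.0 per mil

Rayleigh residual: δ_res = (δ₀ + 1000)·f^(α−1) − 1000
α − 1 = -0.02750
f^(α−1) = 0.10^(-0.02750) = 1.065369
δ_res = (-5.0 + 1000) × 1.065369 − 1000 = 1060.042 − 1000 = 60.04 per mil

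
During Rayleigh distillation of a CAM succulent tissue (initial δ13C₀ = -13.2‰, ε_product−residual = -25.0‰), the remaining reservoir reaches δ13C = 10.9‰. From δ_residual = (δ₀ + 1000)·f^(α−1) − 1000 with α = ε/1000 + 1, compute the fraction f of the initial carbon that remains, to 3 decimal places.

α − 1 = ε/1000 = -0.0250
(δ_res + 1000)/(δ₀ + 1000) = (10.9 + 1000)/(-13.2 + 1000) = 1010.9/986.8 = 1.024422
f = 1.024422^(1/-0.0250) = exp(ln(1.024422)/-0.0250) = exp(0.02413/-0.0250)
f = exp(-0.9652) = 0.3809

0.381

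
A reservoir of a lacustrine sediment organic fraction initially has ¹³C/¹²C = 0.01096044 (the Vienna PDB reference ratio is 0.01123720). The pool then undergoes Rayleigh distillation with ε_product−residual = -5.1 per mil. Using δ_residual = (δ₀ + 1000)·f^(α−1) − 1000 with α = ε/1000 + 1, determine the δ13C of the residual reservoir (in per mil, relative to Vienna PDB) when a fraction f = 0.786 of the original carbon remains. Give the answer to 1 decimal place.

δ₀ = (0.01096044/0.01123720 − 1)×1000 = (0.975371 − 1)×1000 = -24.629 per mil
α − 1 = ε/1000 = -0.0051
f^(α−1) = 0.786^(-0.0051) = 1.001229
δ_res = (-24.629 + 1000) × 1.001229 − 1000 = 976.570 − 1000 = -23.43 per mil

-23.4 per mil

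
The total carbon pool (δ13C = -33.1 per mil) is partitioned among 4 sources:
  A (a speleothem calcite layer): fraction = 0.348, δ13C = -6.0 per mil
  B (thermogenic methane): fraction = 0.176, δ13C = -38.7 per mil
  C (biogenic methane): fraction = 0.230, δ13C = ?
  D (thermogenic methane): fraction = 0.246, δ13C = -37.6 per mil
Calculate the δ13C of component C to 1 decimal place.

Isotope mass balance: δ_bulk = Σ fᵢ·δᵢ.
-33.1 = 0.348×(-6.0) + 0.176×(-38.7) + 0.230×δ_C + 0.246×(-37.6)
0.230·δ_C = -33.1 − (-18.149) = -14.951
δ_C = -14.951 / 0.230 = -65.01 per mil

-65.0 per mil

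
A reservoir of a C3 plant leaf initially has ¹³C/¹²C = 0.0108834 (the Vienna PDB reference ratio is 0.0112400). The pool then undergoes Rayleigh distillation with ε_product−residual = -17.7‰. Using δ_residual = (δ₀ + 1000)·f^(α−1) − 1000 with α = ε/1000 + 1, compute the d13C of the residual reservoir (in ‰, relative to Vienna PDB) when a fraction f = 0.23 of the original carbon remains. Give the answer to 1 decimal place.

δ₀ = (0.0108834/0.0112400 − 1)×1000 = (0.968274 − 1)×1000 = -31.726‰
α − 1 = ε/1000 = -0.0177
f^(α−1) = 0.23^(-0.0177) = 1.026355
δ_res = (-31.726 + 1000) × 1.026355 − 1000 = 993.792 − 1000 = -6.21‰

-6.2‰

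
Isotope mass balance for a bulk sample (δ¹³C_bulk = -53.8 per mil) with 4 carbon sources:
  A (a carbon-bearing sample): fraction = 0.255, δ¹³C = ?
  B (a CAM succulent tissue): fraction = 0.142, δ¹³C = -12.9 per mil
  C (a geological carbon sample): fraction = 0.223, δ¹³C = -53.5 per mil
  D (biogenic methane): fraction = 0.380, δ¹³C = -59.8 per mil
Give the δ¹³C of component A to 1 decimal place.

-67.9 per mil

Isotope mass balance: δ_bulk = Σ fᵢ·δᵢ.
-53.8 = 0.255×δ_A + 0.142×(-12.9) + 0.223×(-53.5) + 0.380×(-59.8)
0.255·δ_A = -53.8 − (-36.486) = -17.314
δ_A = -17.314 / 0.255 = -67.90 per mil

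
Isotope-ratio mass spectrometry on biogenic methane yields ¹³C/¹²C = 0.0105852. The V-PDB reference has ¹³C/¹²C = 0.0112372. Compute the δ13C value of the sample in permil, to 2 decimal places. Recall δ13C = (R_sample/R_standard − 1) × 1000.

-58.02 permil

δ13C = (R_sample / R_standard − 1) × 1000
R_sample / R_standard = 0.0105852 / 0.0112372 = 0.941978
δ13C = (0.941978 − 1) × 1000 = -58.022 permil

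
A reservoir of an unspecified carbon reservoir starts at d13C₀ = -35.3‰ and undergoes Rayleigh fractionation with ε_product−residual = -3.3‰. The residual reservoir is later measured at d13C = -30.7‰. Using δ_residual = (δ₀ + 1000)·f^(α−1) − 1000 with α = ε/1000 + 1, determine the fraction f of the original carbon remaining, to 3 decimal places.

α − 1 = ε/1000 = -0.0033
(δ_res + 1000)/(δ₀ + 1000) = (-30.7 + 1000)/(-35.3 + 1000) = 969.3/964.7 = 1.004768
f = 1.004768^(1/-0.0033) = exp(ln(1.004768)/-0.0033) = exp(0.00476/-0.0033)
f = exp(-1.4415) = 0.2366

0.237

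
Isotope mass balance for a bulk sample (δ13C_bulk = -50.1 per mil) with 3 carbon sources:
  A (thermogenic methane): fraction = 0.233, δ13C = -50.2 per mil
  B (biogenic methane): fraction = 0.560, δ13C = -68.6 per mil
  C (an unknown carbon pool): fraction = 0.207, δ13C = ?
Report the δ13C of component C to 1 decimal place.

0.1 per mil

Isotope mass balance: δ_bulk = Σ fᵢ·δᵢ.
-50.1 = 0.233×(-50.2) + 0.560×(-68.6) + 0.207×δ_C
0.207·δ_C = -50.1 − (-50.113) = 0.013
δ_C = 0.013 / 0.207 = 0.06 per mil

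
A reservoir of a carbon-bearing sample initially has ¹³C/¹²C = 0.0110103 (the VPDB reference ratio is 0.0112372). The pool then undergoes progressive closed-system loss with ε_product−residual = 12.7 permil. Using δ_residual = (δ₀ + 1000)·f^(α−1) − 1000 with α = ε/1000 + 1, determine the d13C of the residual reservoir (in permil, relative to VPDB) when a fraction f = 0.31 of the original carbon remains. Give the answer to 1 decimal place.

δ₀ = (0.0110103/0.0112372 − 1)×1000 = (0.979808 − 1)×1000 = -20.192 permil
α − 1 = ε/1000 = 0.0127
f^(α−1) = 0.31^(0.0127) = 0.985236
δ_res = (-20.192 + 1000) × 0.985236 − 1000 = 965.342 − 1000 = -34.66 permil

-34.7 permil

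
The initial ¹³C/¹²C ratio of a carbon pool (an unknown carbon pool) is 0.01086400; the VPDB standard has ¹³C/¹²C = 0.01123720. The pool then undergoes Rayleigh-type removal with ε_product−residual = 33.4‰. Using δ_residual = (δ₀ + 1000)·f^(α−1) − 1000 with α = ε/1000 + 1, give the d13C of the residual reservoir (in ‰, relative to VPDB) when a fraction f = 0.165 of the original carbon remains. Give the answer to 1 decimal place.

-89.7‰

δ₀ = (0.01086400/0.01123720 − 1)×1000 = (0.966789 − 1)×1000 = -33.211‰
α − 1 = ε/1000 = 0.0334
f^(α−1) = 0.165^(0.0334) = 0.941595
δ_res = (-33.211 + 1000) × 0.941595 − 1000 = 910.323 − 1000 = -89.68‰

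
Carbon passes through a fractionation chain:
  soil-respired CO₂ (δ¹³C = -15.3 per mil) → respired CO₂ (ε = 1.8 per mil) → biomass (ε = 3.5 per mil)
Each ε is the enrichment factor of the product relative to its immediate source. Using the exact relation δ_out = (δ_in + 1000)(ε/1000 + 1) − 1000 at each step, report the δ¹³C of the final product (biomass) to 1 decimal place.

step 1: δ = (-15.30 + 1000)·(1.8/1000 + 1) − 1000 = -13.53 per mil
step 2: δ = (-13.53 + 1000)·(3.5/1000 + 1) − 1000 = -10.07 per mil

-10.1 per mil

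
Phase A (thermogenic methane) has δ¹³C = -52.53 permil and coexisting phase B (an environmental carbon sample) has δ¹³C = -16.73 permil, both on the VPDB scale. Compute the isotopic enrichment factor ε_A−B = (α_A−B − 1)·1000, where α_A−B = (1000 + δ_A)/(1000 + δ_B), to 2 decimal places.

-36.41 permil

α_A−B = (1000 + -52.53) / (1000 + -16.73) = 947.47 / 983.27 = 0.963591
ε_A−B = (0.963591 − 1) × 1000 = -36.409 permil
(The approximation ε ≈ δ_A − δ_B would give -35.80 permil.)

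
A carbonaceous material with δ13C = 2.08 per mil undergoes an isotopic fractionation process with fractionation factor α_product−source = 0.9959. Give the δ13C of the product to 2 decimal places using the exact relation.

-2.03 per mil

δ_product = (δ_source + 1000)·α − 1000
δ_product = (2.08 + 1000) × 0.9959 − 1000
δ_product = 997.971 − 1000 = -2.029 per mil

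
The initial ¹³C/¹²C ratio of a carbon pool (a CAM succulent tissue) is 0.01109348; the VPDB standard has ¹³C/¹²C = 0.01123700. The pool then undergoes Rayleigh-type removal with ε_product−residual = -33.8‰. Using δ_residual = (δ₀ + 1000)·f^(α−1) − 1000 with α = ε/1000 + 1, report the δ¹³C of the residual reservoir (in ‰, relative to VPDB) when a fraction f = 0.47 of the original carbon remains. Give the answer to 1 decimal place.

δ₀ = (0.01109348/0.01123700 − 1)×1000 = (0.987228 − 1)×1000 = -12.772‰
α − 1 = ε/1000 = -0.0338
f^(α−1) = 0.47^(-0.0338) = 1.025848
δ_res = (-12.772 + 1000) × 1.025848 − 1000 = 1012.746 − 1000 = 12.75‰

12.7‰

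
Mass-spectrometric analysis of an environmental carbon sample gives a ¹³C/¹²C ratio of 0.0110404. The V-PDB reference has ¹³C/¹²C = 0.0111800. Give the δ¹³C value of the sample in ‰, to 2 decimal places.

-12.49‰

δ¹³C = (R_sample / R_standard − 1) × 1000
R_sample / R_standard = 0.0110404 / 0.0111800 = 0.987513
δ¹³C = (0.987513 − 1) × 1000 = -12.487‰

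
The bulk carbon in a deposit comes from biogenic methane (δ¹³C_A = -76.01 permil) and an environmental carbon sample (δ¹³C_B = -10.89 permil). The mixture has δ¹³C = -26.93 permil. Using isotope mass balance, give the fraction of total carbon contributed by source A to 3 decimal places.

0.246

δ_mix = f_A·δ_A + (1 − f_A)·δ_B  ⇒  f_A = (δ_mix − δ_B)/(δ_A − δ_B)
f_A = (-26.93 − (-10.89)) / (-76.01 − (-10.89))
f_A = -16.04 / -65.12 = 0.2463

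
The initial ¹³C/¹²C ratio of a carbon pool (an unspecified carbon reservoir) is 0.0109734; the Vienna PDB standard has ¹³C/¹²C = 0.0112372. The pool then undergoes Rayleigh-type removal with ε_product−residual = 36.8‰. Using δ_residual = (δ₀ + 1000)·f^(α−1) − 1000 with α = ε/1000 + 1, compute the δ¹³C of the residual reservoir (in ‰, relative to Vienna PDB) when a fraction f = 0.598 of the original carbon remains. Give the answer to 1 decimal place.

δ₀ = (0.0109734/0.0112372 − 1)×1000 = (0.976524 − 1)×1000 = -23.476‰
α − 1 = ε/1000 = 0.0368
f^(α−1) = 0.598^(0.0368) = 0.981257
δ_res = (-23.476 + 1000) × 0.981257 − 1000 = 958.221 − 1000 = -41.78‰

-41.8‰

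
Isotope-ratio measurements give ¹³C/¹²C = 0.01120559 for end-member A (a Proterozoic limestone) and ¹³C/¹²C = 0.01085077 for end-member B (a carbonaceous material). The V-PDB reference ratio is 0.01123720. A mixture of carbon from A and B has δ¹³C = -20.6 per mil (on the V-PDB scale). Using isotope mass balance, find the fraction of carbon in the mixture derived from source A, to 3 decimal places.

δ_A = (0.01120559/0.01123720 − 1)×1000 = (0.997187 − 1)×1000 = -2.813 per mil
δ_B = (0.01085077/0.01123720 − 1)×1000 = (0.965612 − 1)×1000 = -34.388 per mil
f_A = (δ_mix − δ_B)/(δ_A − δ_B) = (-20.6 − (-34.388))/(-2.813 − (-34.388))
f_A = 13.788 / 31.575 = 0.4367

0.437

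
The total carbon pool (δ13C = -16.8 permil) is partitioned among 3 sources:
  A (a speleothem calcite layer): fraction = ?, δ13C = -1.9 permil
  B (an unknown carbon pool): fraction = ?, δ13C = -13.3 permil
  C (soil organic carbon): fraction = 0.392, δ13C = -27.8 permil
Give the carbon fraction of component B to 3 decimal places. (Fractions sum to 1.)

Let f_B and f_A be the unknown fractions; fractions sum to 1 so f_B + f_A = 0.608.
Mass balance: Σ fᵢ·δᵢ = δ_bulk ⇒ f_B·(-13.3) + f_A·(-1.9) = -16.8 − (-10.898) = -5.902
Substitute f_A = 0.608 − f_B:
f_B·(-13.3 − -1.9) = -5.902 − 0.608×(-1.9) = -4.747
f_B = -4.747 / -11.4 = 0.4164

0.416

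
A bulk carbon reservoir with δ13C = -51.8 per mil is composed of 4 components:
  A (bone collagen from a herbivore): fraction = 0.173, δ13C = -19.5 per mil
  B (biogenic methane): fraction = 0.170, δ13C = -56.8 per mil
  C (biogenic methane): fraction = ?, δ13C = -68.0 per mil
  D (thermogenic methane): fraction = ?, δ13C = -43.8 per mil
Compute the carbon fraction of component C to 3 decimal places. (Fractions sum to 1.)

0.413

Let f_C and f_D be the unknown fractions; fractions sum to 1 so f_C + f_D = 0.657.
Mass balance: Σ fᵢ·δᵢ = δ_bulk ⇒ f_C·(-68.0) + f_D·(-43.8) = -51.8 − (-13.030) = -38.770
Substitute f_D = 0.657 − f_C:
f_C·(-68.0 − -43.8) = -38.770 − 0.657×(-43.8) = -9.994
f_C = -9.994 / -24.2 = 0.4130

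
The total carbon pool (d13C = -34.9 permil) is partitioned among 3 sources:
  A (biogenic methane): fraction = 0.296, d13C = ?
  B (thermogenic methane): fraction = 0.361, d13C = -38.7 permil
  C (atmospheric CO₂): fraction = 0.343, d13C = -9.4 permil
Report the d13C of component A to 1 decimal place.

Isotope mass balance: δ_bulk = Σ fᵢ·δᵢ.
-34.9 = 0.296×δ_A + 0.361×(-38.7) + 0.343×(-9.4)
0.296·δ_A = -34.9 − (-17.195) = -17.705
δ_A = -17.705 / 0.296 = -59.81 permil

-59.8 permil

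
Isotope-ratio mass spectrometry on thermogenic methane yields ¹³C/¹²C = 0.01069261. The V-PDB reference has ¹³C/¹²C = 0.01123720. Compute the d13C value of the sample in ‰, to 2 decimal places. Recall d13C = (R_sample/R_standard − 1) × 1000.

-48.46‰

d13C = (R_sample / R_standard − 1) × 1000
R_sample / R_standard = 0.01069261 / 0.01123720 = 0.951537
d13C = (0.951537 − 1) × 1000 = -48.463‰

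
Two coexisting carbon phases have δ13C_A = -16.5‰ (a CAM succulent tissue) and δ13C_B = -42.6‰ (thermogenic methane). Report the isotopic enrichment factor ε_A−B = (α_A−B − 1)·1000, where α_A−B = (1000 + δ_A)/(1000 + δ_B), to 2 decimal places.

27.26‰

α_A−B = (1000 + -16.5) / (1000 + -42.6) = 983.5 / 957.4 = 1.027261
ε_A−B = (1.027261 − 1) × 1000 = 27.261‰
(The approximation ε ≈ δ_A − δ_B would give 26.1‰.)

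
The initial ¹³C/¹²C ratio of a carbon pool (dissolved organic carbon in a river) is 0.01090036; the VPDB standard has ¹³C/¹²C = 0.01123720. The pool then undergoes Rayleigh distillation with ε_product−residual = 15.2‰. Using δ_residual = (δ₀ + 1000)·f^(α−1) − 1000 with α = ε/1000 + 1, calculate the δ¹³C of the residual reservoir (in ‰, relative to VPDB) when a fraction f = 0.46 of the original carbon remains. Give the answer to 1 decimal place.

-41.4‰

δ₀ = (0.01090036/0.01123720 − 1)×1000 = (0.970025 − 1)×1000 = -29.975‰
α − 1 = ε/1000 = 0.0152
f^(α−1) = 0.46^(0.0152) = 0.988266
δ_res = (-29.975 + 1000) × 0.988266 − 1000 = 958.642 − 1000 = -41.36‰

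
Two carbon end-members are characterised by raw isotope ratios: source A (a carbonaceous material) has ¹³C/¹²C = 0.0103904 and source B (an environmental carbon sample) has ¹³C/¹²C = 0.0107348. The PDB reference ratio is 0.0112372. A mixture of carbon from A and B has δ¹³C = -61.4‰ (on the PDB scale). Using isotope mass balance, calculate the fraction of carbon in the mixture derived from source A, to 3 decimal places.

δ_A = (0.0103904/0.0112372 − 1)×1000 = (0.924643 − 1)×1000 = -75.357‰
δ_B = (0.0107348/0.0112372 − 1)×1000 = (0.955291 − 1)×1000 = -44.709‰
f_A = (δ_mix − δ_B)/(δ_A − δ_B) = (-61.4 − (-44.709))/(-75.357 − (-44.709))
f_A = -16.691 / -30.648 = 0.5446

0.545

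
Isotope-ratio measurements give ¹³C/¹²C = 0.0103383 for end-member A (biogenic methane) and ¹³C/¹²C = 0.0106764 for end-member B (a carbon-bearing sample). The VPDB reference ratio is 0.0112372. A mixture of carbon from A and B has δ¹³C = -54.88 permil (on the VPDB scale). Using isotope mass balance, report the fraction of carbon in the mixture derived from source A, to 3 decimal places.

0.165

δ_A = (0.0103383/0.0112372 − 1)×1000 = (0.920007 − 1)×1000 = -79.993 permil
δ_B = (0.0106764/0.0112372 − 1)×1000 = (0.950094 − 1)×1000 = -49.906 permil
f_A = (δ_mix − δ_B)/(δ_A − δ_B) = (-54.88 − (-49.906))/(-79.993 − (-49.906))
f_A = -4.974 / -30.088 = 0.1653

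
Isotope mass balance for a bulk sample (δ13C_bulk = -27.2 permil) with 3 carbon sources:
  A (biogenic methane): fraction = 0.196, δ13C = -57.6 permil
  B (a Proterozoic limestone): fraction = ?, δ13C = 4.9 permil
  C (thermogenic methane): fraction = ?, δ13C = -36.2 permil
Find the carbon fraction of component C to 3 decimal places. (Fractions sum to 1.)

Let f_C and f_B be the unknown fractions; fractions sum to 1 so f_C + f_B = 0.804.
Mass balance: Σ fᵢ·δᵢ = δ_bulk ⇒ f_C·(-36.2) + f_B·(4.9) = -27.2 − (-11.290) = -15.910
Substitute f_B = 0.804 − f_C:
f_C·(-36.2 − 4.9) = -15.910 − 0.804×(4.9) = -19.850
f_C = -19.850 / -41.1 = 0.4830

0.483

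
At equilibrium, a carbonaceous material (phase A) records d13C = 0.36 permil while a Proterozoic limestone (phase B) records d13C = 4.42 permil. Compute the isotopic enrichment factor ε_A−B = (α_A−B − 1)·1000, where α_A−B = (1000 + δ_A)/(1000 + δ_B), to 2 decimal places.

-4.04 permil

α_A−B = (1000 + 0.36) / (1000 + 4.42) = 1000.36 / 1004.42 = 0.995958
ε_A−B = (0.995958 − 1) × 1000 = -4.042 permil
(The approximation ε ≈ δ_A − δ_B would give -4.06 permil.)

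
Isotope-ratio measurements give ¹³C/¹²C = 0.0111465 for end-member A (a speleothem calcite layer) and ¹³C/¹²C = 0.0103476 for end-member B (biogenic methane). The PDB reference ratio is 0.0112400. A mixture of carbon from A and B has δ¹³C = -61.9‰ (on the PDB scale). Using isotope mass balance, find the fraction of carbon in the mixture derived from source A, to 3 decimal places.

δ_A = (0.0111465/0.0112400 − 1)×1000 = (0.991681 − 1)×1000 = -8.319‰
δ_B = (0.0103476/0.0112400 − 1)×1000 = (0.920605 − 1)×1000 = -79.395‰
f_A = (δ_mix − δ_B)/(δ_A − δ_B) = (-61.9 − (-79.395))/(-8.319 − (-79.395))
f_A = 17.495 / 71.077 = 0.2461

0.246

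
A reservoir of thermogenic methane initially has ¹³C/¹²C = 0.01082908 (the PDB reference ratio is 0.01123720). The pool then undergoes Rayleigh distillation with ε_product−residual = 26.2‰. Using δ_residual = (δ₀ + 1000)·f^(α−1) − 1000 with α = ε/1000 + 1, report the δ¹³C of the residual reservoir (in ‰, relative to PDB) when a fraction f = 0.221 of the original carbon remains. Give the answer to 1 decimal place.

-73.7‰

δ₀ = (0.01082908/0.01123720 − 1)×1000 = (0.963681 − 1)×1000 = -36.319‰
α − 1 = ε/1000 = 0.0262
f^(α−1) = 0.221^(0.0262) = 0.961221
δ_res = (-36.319 + 1000) × 0.961221 − 1000 = 926.310 − 1000 = -73.69‰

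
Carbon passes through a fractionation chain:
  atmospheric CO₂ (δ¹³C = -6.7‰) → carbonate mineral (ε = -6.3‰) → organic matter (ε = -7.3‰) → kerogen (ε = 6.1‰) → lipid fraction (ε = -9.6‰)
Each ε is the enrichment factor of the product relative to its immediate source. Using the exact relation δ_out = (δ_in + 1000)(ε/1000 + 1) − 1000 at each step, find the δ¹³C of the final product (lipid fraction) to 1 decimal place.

step 1: δ = (-6.70 + 1000)·(-6.3/1000 + 1) − 1000 = -12.96‰
step 2: δ = (-12.96 + 1000)·(-7.3/1000 + 1) − 1000 = -20.16‰
step 3: δ = (-20.16 + 1000)·(6.1/1000 + 1) − 1000 = -14.19‰
step 4: δ = (-14.19 + 1000)·(-9.6/1000 + 1) − 1000 = -23.65‰

-23.7‰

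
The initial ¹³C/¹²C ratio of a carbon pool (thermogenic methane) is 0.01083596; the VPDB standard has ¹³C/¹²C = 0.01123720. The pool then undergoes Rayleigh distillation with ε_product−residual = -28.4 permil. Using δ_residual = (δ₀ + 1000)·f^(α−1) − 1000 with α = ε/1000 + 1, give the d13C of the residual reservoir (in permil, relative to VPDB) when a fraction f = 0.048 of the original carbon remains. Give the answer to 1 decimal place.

δ₀ = (0.01083596/0.01123720 − 1)×1000 = (0.964294 − 1)×1000 = -35.706 permil
α − 1 = ε/1000 = -0.0284
f^(α−1) = 0.048^(-0.0284) = 1.090066
δ_res = (-35.706 + 1000) × 1.090066 − 1000 = 1051.144 − 1000 = 51.14 permil

51.1 permil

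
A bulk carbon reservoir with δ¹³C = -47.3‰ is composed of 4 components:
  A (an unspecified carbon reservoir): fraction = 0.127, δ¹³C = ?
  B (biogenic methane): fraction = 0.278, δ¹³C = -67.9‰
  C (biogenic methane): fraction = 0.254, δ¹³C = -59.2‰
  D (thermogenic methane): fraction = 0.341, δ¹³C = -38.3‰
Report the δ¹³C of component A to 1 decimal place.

-2.6‰

Isotope mass balance: δ_bulk = Σ fᵢ·δᵢ.
-47.3 = 0.127×δ_A + 0.278×(-67.9) + 0.254×(-59.2) + 0.341×(-38.3)
0.127·δ_A = -47.3 − (-46.973) = -0.327
δ_A = -0.327 / 0.127 = -2.57‰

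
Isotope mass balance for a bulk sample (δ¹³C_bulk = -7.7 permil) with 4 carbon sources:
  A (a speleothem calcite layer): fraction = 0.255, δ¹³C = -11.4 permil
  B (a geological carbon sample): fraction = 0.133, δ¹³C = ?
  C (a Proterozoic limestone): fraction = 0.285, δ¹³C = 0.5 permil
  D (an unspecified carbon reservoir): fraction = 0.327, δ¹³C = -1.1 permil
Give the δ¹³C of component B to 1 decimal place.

-34.4 permil

Isotope mass balance: δ_bulk = Σ fᵢ·δᵢ.
-7.7 = 0.255×(-11.4) + 0.133×δ_B + 0.285×(0.5) + 0.327×(-1.1)
0.133·δ_B = -7.7 − (-3.124) = -4.576
δ_B = -4.576 / 0.133 = -34.40 permil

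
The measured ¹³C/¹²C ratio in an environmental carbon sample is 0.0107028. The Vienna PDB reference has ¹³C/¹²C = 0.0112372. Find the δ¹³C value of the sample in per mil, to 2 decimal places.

δ¹³C = (R_sample / R_standard − 1) × 1000
R_sample / R_standard = 0.0107028 / 0.0112372 = 0.952444
δ¹³C = (0.952444 − 1) × 1000 = -47.556 per mil

-47.56 per mil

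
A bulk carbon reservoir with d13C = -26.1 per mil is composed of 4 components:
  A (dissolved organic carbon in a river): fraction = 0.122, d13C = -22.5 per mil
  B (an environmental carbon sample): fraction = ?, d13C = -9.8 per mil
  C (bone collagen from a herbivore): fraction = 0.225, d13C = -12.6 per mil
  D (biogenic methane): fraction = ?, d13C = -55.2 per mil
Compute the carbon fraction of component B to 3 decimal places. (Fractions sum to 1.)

Let f_B and f_D be the unknown fractions; fractions sum to 1 so f_B + f_D = 0.653.
Mass balance: Σ fᵢ·δᵢ = δ_bulk ⇒ f_B·(-9.8) + f_D·(-55.2) = -26.1 − (-5.580) = -20.520
Substitute f_D = 0.653 − f_B:
f_B·(-9.8 − -55.2) = -20.520 − 0.653×(-55.2) = 15.526
f_B = 15.526 / 45.4 = 0.3420

0.342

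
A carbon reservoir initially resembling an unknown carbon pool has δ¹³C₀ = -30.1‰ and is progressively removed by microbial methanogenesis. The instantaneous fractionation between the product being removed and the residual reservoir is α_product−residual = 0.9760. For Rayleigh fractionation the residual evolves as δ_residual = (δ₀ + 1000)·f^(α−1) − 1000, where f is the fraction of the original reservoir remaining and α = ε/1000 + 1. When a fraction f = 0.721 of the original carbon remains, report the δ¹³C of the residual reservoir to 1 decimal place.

-22.5‰

Rayleigh residual: δ_res = (δ₀ + 1000)·f^(α−1) − 1000
α − 1 = -0.02400
f^(α−1) = 0.721^(-0.02400) = 1.007882
δ_res = (-30.1 + 1000) × 1.007882 − 1000 = 977.544 − 1000 = -22.46‰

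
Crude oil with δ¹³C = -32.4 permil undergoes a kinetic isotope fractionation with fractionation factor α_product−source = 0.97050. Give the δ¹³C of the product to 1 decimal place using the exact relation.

δ_product = (δ_source + 1000)·α − 1000
δ_product = (-32.4 + 1000) × 0.97050 − 1000
δ_product = 939.056 − 1000 = -60.94 permil

-60.9 permil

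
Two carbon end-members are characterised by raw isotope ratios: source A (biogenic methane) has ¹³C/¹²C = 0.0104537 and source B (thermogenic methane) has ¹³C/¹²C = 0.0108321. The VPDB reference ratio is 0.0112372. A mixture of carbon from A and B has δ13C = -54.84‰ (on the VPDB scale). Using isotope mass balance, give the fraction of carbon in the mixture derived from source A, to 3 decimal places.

0.558

δ_A = (0.0104537/0.0112372 − 1)×1000 = (0.930276 − 1)×1000 = -69.724‰
δ_B = (0.0108321/0.0112372 − 1)×1000 = (0.963950 − 1)×1000 = -36.050‰
f_A = (δ_mix − δ_B)/(δ_A − δ_B) = (-54.84 − (-36.050))/(-69.724 − (-36.050))
f_A = -18.790 / -33.674 = 0.5580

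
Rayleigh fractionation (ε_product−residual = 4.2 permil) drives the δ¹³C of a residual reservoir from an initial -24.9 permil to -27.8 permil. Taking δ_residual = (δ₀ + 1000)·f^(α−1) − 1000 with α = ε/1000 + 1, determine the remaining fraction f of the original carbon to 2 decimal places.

0.49

α − 1 = ε/1000 = 0.0042
(δ_res + 1000)/(δ₀ + 1000) = (-27.8 + 1000)/(-24.9 + 1000) = 972.2/975.1 = 0.997026
f = 0.997026^(1/0.0042) = exp(ln(0.997026)/0.0042) = exp(-0.00298/0.0042)
f = exp(-0.7092) = 0.4921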